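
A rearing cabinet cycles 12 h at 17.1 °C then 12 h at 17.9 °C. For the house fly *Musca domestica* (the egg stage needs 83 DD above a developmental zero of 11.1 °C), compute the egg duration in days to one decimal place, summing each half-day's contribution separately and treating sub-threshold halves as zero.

Day half: max(0, 17.1 − 11.1) × 0.5 = 6.0 × 0.5 = 3.00 DD.
Night half: max(0, 17.9 − 11.1) × 0.5 = 6.8 × 0.5 = 3.40 DD.
Per 24 h: 6.40 DD/day.
Duration = 83 / 6.40 = 12.969 ≈ 13.0 days.

13.0 days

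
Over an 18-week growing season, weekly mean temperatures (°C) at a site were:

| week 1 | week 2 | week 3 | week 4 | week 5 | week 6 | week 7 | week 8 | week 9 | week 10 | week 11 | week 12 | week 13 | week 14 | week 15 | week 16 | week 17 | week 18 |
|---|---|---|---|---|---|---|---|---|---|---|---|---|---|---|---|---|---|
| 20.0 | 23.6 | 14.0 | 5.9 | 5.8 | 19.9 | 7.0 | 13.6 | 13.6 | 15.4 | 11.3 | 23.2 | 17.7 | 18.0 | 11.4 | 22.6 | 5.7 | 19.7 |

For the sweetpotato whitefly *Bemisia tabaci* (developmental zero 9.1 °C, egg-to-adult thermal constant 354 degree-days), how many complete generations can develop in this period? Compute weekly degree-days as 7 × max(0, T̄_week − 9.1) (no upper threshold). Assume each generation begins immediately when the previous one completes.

2 generations

Weekly DD (7 × max(0, T̄ − 9.1)): 76.3, 101.5, 34.3, 0.0, 0.0, 75.6, 0.0, 31.5, 31.5, 44.1, 15.4, 98.7, 60.2, 62.3, 16.1, 94.5, 0.0, 74.2.
Season total = 816.2 DD.
Complete generations = ⌊816.2 / 354⌋ = 2.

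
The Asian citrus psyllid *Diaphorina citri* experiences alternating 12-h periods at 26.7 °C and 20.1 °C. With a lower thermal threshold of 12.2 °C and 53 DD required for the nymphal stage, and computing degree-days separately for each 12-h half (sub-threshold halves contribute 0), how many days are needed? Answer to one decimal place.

4.7 days

Day half: max(0, 26.7 − 12.2) × 0.5 = 14.5 × 0.5 = 7.25 DD.
Night half: max(0, 20.1 − 12.2) × 0.5 = 7.9 × 0.5 = 3.95 DD.
Per 24 h: 11.20 DD/day.
Duration = 53 / 11.20 = 4.732 ≈ 4.7 days.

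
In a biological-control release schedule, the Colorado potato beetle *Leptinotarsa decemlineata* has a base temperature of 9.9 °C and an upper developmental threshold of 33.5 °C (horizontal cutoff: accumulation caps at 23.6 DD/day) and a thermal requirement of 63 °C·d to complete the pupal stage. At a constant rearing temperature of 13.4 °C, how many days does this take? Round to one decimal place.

Daily accumulation = 13.4 − 9.9 = 3.5 DD/day.
Duration = 63 / 3.5 = 18.000 ≈ 18.0 days.

18.0 days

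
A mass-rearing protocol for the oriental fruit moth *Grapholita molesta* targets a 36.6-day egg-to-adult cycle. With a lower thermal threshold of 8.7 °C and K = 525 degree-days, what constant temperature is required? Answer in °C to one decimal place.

23.0 °C

Required daily accumulation = 525 / 36.6 = 14.344 DD/day.
T = T_base + 14.344 = 8.7 + 14.344 = 23.044 ≈ 23.0 °C.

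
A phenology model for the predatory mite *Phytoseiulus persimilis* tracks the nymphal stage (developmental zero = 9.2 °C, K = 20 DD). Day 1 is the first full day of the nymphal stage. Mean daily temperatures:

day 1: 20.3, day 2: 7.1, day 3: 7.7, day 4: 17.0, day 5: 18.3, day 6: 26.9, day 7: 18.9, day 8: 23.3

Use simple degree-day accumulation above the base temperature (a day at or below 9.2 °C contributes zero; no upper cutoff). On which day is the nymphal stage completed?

Daily DD above 9.2 °C: 11.1, 0.0, 0.0, 7.8, 9.1, 17.7, 9.7, 14.1.
Cumulative: 11.1, 11.1, 11.1, 18.9, 28.0, 45.7, 55.4, 69.5.
The total first reaches 20 DD on day 5.

day 5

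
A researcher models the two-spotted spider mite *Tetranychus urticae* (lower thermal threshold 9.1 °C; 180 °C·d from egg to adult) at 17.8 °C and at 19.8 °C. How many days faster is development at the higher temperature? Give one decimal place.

At 17.8 °C: 180 / (17.8 − 9.1) = 180 / 8.7 = 20.690 d.
At 19.8 °C: 180 / (19.8 − 9.1) = 180 / 10.7 = 16.822 d.
Difference = |20.690 − 16.822| = 3.867 ≈ 3.9 days.

3.9 days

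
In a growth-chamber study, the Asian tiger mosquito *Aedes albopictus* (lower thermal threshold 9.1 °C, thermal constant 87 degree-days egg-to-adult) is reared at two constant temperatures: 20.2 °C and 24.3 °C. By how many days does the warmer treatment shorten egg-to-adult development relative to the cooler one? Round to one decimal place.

2.1 days

At 20.2 °C: 87 / (20.2 − 9.1) = 87 / 11.1 = 7.838 d.
At 24.3 °C: 87 / (24.3 − 9.1) = 87 / 15.2 = 5.724 d.
Difference = |7.838 − 5.724| = 2.114 ≈ 2.1 days.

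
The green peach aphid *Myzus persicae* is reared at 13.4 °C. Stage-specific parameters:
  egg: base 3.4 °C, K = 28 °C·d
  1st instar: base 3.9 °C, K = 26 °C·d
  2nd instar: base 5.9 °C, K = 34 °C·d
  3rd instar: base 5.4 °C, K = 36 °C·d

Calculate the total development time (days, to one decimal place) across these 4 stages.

14.6 days

egg: 28 / (13.4 − 3.4) = 28 / 10.0 = 2.800 d.
1st instar: 26 / (13.4 − 3.9) = 26 / 9.5 = 2.737 d.
2nd instar: 34 / (13.4 − 5.9) = 34 / 7.5 = 4.533 d.
3rd instar: 36 / (13.4 − 5.4) = 36 / 8.0 = 4.500 d.
Sum = 14.570 ≈ 14.6 days.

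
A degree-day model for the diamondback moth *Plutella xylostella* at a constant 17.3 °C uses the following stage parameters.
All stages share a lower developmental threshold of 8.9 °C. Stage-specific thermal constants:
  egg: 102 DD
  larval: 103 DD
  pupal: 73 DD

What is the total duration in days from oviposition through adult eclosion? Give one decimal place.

33.1 days

Daily accumulation at 17.3 °C = 17.3 − 8.9 = 8.4 DD/day.
Total K = 102 + 103 + 73 = 278 DD.
Total duration = 278 / 8.4 = 33.095 ≈ 33.1 days.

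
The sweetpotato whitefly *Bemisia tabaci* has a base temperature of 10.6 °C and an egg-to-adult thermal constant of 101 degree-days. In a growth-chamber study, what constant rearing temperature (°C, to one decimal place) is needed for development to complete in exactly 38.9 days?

13.2 °C

Required daily accumulation = 101 / 38.9 = 2.596 DD/day.
T = T_base + 2.596 = 10.6 + 2.596 = 13.196 ≈ 13.2 °C.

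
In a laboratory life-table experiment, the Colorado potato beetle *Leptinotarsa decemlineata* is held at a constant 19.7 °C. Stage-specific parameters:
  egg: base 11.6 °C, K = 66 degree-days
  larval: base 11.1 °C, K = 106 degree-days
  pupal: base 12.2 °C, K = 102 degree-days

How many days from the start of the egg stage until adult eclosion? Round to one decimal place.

egg: 66 / (19.7 − 11.6) = 66 / 8.1 = 8.148 d.
larval: 106 / (19.7 − 11.1) = 106 / 8.6 = 12.326 d.
pupal: 102 / (19.7 − 12.2) = 102 / 7.5 = 13.600 d.
Sum = 34.074 ≈ 34.1 days.

34.1 days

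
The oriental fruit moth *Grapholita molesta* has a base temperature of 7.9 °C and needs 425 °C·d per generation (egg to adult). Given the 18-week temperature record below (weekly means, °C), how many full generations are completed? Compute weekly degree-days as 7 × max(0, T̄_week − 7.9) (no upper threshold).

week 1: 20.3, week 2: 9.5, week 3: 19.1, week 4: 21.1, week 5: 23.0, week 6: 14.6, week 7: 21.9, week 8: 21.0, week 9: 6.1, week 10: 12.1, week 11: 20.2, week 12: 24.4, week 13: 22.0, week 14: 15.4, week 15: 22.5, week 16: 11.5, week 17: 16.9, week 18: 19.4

2 generations

Weekly DD (7 × max(0, T̄ − 7.9)): 86.8, 11.2, 78.4, 92.4, 105.7, 46.9, 98.0, 91.7, 0.0, 29.4, 86.1, 115.5, 98.7, 52.5, 102.2, 25.2, 63.0, 80.5.
Season total = 1264.2 DD.
Complete generations = ⌊1264.2 / 425⌋ = 2.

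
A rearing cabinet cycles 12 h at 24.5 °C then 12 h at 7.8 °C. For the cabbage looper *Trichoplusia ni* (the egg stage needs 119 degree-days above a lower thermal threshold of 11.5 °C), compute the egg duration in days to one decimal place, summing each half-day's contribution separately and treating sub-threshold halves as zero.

18.3 days

Day half: max(0, 24.5 − 11.5) × 0.5 = 13.0 × 0.5 = 6.50 DD.
Night half: max(0, 7.8 − 11.5) × 0.5 = 0.0 × 0.5 = 0.00 DD.
Per 24 h: 6.50 DD/day.
Duration = 119 / 6.50 = 18.308 ≈ 18.3 days.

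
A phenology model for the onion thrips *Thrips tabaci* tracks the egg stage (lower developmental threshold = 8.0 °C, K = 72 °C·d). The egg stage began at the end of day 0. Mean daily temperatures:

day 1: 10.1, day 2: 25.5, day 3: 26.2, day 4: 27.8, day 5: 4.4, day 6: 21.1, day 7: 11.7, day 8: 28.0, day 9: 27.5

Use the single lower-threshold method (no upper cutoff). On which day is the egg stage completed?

day 7

Daily DD above 8.0 °C: 2.1, 17.5, 18.2, 19.8, 0.0, 13.1, 3.7, 20.0, 19.5.
Cumulative: 2.1, 19.6, 37.8, 57.6, 57.6, 70.7, 74.4, 94.4, 113.9.
The total first reaches 72 DD on day 7.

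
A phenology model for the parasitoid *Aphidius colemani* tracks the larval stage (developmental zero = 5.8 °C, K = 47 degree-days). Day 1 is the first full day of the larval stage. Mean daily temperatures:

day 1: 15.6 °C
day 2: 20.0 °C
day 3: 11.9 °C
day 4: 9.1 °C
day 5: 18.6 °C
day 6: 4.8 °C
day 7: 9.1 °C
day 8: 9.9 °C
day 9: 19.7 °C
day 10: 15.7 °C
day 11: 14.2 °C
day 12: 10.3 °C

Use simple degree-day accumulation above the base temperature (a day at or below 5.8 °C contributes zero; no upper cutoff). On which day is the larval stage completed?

day 7

Daily DD above 5.8 °C: 9.8, 14.2, 6.1, 3.3, 12.8, 0.0, 3.3, 4.1, 13.9, 9.9, 8.4, 4.5.
Cumulative: 9.8, 24.0, 30.1, 33.4, 46.2, 46.2, 49.5, 53.6, 67.5, 77.4, 85.8, 90.3.
The total first reaches 47 DD on day 7.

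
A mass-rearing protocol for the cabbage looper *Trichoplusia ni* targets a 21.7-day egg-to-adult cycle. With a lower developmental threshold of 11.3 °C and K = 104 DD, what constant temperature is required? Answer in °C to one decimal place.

16.1 °C

Required daily accumulation = 104 / 21.7 = 4.793 DD/day.
T = T_base + 4.793 = 11.3 + 4.793 = 16.093 ≈ 16.1 °C.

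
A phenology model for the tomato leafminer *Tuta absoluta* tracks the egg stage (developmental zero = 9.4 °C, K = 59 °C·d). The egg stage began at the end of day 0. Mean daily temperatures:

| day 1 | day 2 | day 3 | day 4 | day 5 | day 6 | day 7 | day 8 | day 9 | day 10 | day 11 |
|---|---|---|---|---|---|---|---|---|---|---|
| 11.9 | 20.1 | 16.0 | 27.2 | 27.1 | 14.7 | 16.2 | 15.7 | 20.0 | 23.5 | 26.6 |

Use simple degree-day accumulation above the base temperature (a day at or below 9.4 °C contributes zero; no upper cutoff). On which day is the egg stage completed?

day 6

Daily DD above 9.4 °C: 2.5, 10.7, 6.6, 17.8, 17.7, 5.3, 6.8, 6.3, 10.6, 14.1, 17.2.
Cumulative: 2.5, 13.2, 19.8, 37.6, 55.3, 60.6, 67.4, 73.7, 84.3, 98.4, 115.6.
The total first reaches 59 DD on day 6.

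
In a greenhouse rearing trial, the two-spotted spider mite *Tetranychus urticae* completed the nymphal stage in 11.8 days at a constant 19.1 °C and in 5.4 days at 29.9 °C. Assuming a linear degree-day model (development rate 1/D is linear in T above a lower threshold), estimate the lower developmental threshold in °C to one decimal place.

Under the model K = D·(T − T_b), so D₁·(T₁ − T_b) = D₂·(T₂ − T_b).
11.8·(19.1 − T_b) = 5.4·(29.9 − T_b)
T_b = (11.8·19.1 − 5.4·29.9) / (11.8 − 5.4) = 63.92 / 6.4 = 9.988 °C ≈ 10.0 °C.

10.0 °C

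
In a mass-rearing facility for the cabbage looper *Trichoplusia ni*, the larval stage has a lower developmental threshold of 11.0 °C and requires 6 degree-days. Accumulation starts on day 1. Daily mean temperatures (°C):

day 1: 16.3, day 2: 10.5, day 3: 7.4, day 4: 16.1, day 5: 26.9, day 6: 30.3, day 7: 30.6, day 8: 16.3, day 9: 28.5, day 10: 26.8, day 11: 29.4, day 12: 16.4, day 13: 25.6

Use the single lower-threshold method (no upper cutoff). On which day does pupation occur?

day 4

Daily DD above 11.0 °C: 5.3, 0.0, 0.0, 5.1, 15.9, 19.3, 19.6, 5.3, 17.5, 15.8, 18.4, 5.4, 14.6.
Cumulative: 5.3, 5.3, 5.3, 10.4, 26.3, 45.6, 65.2, 70.5, 88.0, 103.8, 122.2, 127.6, 142.2.
The total first reaches 6 DD on day 4.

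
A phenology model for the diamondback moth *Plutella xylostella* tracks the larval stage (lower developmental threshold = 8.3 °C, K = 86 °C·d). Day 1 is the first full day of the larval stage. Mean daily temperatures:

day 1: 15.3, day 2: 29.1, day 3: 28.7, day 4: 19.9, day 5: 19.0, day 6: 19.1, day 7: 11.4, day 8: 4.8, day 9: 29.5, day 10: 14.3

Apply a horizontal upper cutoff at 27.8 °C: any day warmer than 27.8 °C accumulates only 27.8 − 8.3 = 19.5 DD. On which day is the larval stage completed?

Daily DD above 8.3 °C (capped at 19.5): 7.0, 19.5, 19.5, 11.6, 10.7, 10.8, 3.1, 0.0, 19.5, 6.0.
Cumulative: 7.0, 26.5, 46.0, 57.6, 68.3, 79.1, 82.2, 82.2, 101.7, 107.7.
The total first reaches 86 DD on day 9.

day 9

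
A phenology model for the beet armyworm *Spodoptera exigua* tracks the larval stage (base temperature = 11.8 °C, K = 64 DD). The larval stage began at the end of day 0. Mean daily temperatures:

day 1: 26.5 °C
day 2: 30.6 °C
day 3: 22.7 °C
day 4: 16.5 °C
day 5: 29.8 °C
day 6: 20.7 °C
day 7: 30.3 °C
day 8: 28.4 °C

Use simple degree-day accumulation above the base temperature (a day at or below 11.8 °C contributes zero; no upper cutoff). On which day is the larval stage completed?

day 5

Daily DD above 11.8 °C: 14.7, 18.8, 10.9, 4.7, 18.0, 8.9, 18.5, 16.6.
Cumulative: 14.7, 33.5, 44.4, 49.1, 67.1, 76.0, 94.5, 111.1.
The total first reaches 64 DD on day 5.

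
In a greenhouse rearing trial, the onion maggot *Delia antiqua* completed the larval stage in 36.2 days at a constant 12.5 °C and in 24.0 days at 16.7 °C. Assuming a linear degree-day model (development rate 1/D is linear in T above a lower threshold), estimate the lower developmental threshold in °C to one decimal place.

Equal thermal constants: D₁(T₁ − T_b) = D₂(T₂ − T_b).
36.2·(12.5 − T_b) = 24.0·(16.7 − T_b)
T_b = (36.2·12.5 − 24.0·16.7) / (36.2 − 24.0) = 51.70 / 12.2 = 4.238 °C ≈ 4.2 °C.

4.2 °C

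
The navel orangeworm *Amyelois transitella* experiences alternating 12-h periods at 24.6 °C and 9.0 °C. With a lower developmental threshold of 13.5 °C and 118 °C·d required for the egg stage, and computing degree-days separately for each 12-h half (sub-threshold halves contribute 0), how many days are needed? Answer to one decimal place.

Day half: max(0, 24.6 − 13.5) × 0.5 = 11.1 × 0.5 = 5.55 DD.
Night half: max(0, 9.0 − 13.5) × 0.5 = 0.0 × 0.5 = 0.00 DD.
Per 24 h: 5.55 DD/day.
Duration = 118 / 5.55 = 21.261 ≈ 21.3 days.

21.3 days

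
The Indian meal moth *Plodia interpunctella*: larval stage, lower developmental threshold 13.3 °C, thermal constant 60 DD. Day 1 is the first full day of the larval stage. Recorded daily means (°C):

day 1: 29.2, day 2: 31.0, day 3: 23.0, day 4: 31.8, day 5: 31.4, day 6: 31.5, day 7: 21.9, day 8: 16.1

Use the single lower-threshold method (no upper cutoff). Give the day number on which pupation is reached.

day 4

Daily DD above 13.3 °C: 15.9, 17.7, 9.7, 18.5, 18.1, 18.2, 8.6, 2.8.
Cumulative: 15.9, 33.6, 43.3, 61.8, 79.9, 98.1, 106.7, 109.5.
The total first reaches 60 DD on day 4.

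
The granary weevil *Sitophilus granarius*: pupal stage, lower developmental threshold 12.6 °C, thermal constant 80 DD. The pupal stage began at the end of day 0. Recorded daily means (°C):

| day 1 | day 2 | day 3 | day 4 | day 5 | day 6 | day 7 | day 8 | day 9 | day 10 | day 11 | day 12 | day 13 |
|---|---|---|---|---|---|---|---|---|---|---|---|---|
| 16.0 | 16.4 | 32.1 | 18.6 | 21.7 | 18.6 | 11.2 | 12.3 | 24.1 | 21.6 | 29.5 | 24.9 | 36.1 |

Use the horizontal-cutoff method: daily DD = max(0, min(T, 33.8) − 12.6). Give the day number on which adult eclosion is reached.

Daily DD above 12.6 °C (capped at 21.2): 3.4, 3.8, 19.5, 6.0, 9.1, 6.0, 0.0, 0.0, 11.5, 9.0, 16.9, 12.3, 21.2.
Cumulative: 3.4, 7.2, 26.7, 32.7, 41.8, 47.8, 47.8, 47.8, 59.3, 68.3, 85.2, 97.5, 118.7.
The total first reaches 80 DD on day 11.

day 11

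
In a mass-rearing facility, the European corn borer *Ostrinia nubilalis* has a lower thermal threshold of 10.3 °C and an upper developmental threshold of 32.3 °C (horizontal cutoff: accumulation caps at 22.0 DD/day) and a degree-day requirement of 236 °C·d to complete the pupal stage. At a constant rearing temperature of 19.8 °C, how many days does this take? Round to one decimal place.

Daily accumulation = 19.8 − 10.3 = 9.5 DD/day.
Duration = 236 / 9.5 = 24.842 ≈ 24.8 days.

24.8 days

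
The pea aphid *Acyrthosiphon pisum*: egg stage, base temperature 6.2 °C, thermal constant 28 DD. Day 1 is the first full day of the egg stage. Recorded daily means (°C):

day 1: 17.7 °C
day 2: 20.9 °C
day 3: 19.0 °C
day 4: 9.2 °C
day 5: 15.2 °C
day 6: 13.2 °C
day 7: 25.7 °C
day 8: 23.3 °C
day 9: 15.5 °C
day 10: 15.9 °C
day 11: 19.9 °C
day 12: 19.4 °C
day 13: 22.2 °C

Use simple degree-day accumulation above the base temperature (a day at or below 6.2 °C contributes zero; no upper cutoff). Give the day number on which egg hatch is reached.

day 3

Daily DD above 6.2 °C: 11.5, 14.7, 12.8, 3.0, 9.0, 7.0, 19.5, 17.1, 9.3, 9.7, 13.7, 13.2, 16.0.
Cumulative: 11.5, 26.2, 39.0, 42.0, 51.0, 58.0, 77.5, 94.6, 103.9, 113.6, 127.3, 140.5, 156.5.
The total first reaches 28 DD on day 3.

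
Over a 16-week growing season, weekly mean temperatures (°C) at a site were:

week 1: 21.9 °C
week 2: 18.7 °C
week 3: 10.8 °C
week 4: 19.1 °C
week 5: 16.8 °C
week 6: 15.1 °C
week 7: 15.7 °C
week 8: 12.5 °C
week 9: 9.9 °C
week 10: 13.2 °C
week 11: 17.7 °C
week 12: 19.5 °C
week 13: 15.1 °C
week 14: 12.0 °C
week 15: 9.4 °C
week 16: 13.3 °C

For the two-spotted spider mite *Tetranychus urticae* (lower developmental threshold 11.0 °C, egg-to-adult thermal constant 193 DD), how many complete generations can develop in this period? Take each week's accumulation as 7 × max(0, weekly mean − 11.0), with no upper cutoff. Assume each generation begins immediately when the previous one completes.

2 generations

Weekly DD (7 × max(0, T̄ − 11.0)): 76.3, 53.9, 0.0, 56.7, 40.6, 28.7, 32.9, 10.5, 0.0, 15.4, 46.9, 59.5, 28.7, 7.0, 0.0, 16.1.
Season total = 473.2 DD.
Complete generations = ⌊473.2 / 193⌋ = 2.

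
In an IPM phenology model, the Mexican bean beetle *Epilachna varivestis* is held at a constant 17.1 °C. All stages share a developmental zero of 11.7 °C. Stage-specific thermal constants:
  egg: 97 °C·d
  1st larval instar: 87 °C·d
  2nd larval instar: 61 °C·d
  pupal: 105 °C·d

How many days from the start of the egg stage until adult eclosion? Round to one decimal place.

Daily accumulation at 17.1 °C = 17.1 − 11.7 = 5.4 DD/day.
Total K = 97 + 87 + 61 + 105 = 350 DD.
Total duration = 350 / 5.4 = 64.815 ≈ 64.8 days.

64.8 days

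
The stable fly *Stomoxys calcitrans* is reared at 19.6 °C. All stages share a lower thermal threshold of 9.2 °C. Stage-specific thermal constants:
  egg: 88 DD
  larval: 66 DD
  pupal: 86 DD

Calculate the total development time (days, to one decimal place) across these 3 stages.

23.1 days

Daily accumulation at 19.6 °C = 19.6 − 9.2 = 10.4 DD/day.
Total K = 88 + 66 + 86 = 240 DD.
Total duration = 240 / 10.4 = 23.077 ≈ 23.1 days.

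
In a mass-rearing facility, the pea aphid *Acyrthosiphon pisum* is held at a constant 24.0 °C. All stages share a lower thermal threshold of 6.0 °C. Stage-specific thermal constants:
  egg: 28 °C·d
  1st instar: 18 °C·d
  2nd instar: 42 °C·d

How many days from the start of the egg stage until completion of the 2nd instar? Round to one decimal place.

4.9 days

Daily accumulation at 24.0 °C = 24.0 − 6.0 = 18.0 DD/day.
Total K = 28 + 18 + 42 = 88 DD.
Total duration = 88 / 18.0 = 4.889 ≈ 4.9 days.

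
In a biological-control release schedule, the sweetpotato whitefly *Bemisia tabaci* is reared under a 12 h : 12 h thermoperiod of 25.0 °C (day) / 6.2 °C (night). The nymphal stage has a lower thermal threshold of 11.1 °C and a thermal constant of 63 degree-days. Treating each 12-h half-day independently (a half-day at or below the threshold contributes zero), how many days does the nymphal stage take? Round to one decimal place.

9.1 days

Day half: max(0, 25.0 − 11.1) × 0.5 = 13.9 × 0.5 = 6.95 DD.
Night half: max(0, 6.2 − 11.1) × 0.5 = 0.0 × 0.5 = 0.00 DD.
Per 24 h: 6.95 DD/day.
Duration = 63 / 6.95 = 9.065 ≈ 9.1 days.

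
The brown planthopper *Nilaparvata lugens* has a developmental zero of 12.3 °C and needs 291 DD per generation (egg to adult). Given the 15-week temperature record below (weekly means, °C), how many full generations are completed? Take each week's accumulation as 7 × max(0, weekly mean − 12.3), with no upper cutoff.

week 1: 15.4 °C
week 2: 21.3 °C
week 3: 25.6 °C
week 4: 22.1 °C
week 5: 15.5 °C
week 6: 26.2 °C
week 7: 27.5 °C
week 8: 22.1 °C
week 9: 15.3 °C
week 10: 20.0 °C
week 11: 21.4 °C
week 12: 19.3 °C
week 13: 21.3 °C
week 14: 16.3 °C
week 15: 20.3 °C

Weekly DD (7 × max(0, T̄ − 12.3)): 21.7, 63.0, 93.1, 68.6, 22.4, 97.3, 106.4, 68.6, 21.0, 53.9, 63.7, 49.0, 63.0, 28.0, 56.0.
Season total = 875.7 DD.
Complete generations = ⌊875.7 / 291⌋ = 3.

3 generations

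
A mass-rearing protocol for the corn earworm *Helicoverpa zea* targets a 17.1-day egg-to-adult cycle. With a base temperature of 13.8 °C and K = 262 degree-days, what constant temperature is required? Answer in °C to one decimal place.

Required daily accumulation = 262 / 17.1 = 15.322 DD/day.
T = T_base + 15.322 = 13.8 + 15.322 = 29.122 ≈ 29.1 °C.

29.1 °C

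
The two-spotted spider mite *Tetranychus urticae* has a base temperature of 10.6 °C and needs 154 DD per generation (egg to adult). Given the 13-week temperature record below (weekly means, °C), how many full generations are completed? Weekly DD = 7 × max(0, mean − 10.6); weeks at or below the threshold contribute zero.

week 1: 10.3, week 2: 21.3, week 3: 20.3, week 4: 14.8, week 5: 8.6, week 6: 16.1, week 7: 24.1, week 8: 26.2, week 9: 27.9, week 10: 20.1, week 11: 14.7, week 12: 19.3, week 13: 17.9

4 generations

Weekly DD (7 × max(0, T̄ − 10.6)): 0.0, 74.9, 67.9, 29.4, 0.0, 38.5, 94.5, 109.2, 121.1, 66.5, 28.7, 60.9, 51.1.
Season total = 742.7 DD.
Complete generations = ⌊742.7 / 154⌋ = 4.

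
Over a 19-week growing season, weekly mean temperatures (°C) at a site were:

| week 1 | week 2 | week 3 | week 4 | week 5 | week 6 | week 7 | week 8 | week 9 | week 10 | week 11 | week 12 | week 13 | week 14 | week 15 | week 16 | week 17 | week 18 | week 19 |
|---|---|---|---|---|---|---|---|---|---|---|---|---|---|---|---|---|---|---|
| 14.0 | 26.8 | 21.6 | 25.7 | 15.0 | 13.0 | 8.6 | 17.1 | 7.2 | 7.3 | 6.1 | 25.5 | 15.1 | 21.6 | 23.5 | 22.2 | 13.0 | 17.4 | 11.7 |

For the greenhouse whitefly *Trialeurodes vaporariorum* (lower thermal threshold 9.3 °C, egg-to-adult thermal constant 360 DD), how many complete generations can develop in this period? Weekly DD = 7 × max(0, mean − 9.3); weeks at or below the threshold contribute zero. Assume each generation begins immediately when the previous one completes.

2 generations

Weekly DD (7 × max(0, T̄ − 9.3)): 32.9, 122.5, 86.1, 114.8, 39.9, 25.9, 0.0, 54.6, 0.0, 0.0, 0.0, 113.4, 40.6, 86.1, 99.4, 90.3, 25.9, 56.7, 16.8.
Season total = 1005.9 DD.
Complete generations = ⌊1005.9 / 360⌋ = 2.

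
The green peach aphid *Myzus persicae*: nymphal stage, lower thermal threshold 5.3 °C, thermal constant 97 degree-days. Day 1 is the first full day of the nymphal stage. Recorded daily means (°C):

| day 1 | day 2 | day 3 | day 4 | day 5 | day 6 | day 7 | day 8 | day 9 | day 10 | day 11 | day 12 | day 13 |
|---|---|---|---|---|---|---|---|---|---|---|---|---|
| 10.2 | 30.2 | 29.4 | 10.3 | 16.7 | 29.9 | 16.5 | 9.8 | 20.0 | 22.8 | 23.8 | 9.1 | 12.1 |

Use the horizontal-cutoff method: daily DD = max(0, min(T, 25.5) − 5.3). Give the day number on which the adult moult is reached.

day 8

Daily DD above 5.3 °C (capped at 20.2): 4.9, 20.2, 20.2, 5.0, 11.4, 20.2, 11.2, 4.5, 14.7, 17.5, 18.5, 3.8, 6.8.
Cumulative: 4.9, 25.1, 45.3, 50.3, 61.7, 81.9, 93.1, 97.6, 112.3, 129.8, 148.3, 152.1, 158.9.
The total first reaches 97 DD on day 8.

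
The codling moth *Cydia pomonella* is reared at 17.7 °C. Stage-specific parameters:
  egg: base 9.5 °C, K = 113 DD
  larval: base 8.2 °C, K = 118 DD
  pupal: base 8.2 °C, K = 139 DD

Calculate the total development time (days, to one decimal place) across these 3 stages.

egg: 113 / (17.7 − 9.5) = 113 / 8.2 = 13.780 d.
larval: 118 / (17.7 − 8.2) = 118 / 9.5 = 12.421 d.
pupal: 139 / (17.7 − 8.2) = 139 / 9.5 = 14.632 d.
Sum = 40.833 ≈ 40.8 days.

40.8 days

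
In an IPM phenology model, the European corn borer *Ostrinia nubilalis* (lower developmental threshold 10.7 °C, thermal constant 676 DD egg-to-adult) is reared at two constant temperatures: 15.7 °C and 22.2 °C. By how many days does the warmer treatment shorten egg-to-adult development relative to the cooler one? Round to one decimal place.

76.4 days

At 15.7 °C: 676 / (15.7 − 10.7) = 676 / 5.0 = 135.200 d.
At 22.2 °C: 676 / (22.2 − 10.7) = 676 / 11.5 = 58.783 d.
Difference = |135.200 − 58.783| = 76.417 ≈ 76.4 days.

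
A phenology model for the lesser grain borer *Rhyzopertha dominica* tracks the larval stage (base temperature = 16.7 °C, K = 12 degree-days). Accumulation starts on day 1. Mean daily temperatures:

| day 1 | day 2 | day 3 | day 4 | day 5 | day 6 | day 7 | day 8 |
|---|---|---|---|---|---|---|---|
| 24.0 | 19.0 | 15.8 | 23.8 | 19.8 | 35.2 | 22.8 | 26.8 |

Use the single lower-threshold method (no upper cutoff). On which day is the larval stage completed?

day 4

Daily DD above 16.7 °C: 7.3, 2.3, 0.0, 7.1, 3.1, 18.5, 6.1, 10.1.
Cumulative: 7.3, 9.6, 9.6, 16.7, 19.8, 38.3, 44.4, 54.5.
The total first reaches 12 DD on day 4.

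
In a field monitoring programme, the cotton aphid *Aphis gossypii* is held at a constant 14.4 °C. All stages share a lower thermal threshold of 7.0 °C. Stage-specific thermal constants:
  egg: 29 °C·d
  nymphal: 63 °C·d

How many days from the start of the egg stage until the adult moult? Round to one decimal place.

Daily accumulation at 14.4 °C = 14.4 − 7.0 = 7.4 DD/day.
Total K = 29 + 63 = 92 DD.
Total duration = 92 / 7.4 = 12.432 ≈ 12.4 days.

12.4 days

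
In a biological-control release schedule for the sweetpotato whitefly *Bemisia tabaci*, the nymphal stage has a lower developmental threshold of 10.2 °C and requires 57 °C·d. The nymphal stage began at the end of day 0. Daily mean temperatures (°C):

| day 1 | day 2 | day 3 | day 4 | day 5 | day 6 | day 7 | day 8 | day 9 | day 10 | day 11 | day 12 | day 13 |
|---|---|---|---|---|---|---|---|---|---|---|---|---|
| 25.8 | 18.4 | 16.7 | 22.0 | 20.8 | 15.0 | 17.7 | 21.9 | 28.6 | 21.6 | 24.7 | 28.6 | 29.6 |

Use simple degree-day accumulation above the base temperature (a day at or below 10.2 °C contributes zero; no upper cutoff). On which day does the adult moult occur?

day 6

Daily DD above 10.2 °C: 15.6, 8.2, 6.5, 11.8, 10.6, 4.8, 7.5, 11.7, 18.4, 11.4, 14.5, 18.4, 19.4.
Cumulative: 15.6, 23.8, 30.3, 42.1, 52.7, 57.5, 65.0, 76.7, 95.1, 106.5, 121.0, 139.4, 158.8.
The total first reaches 57 DD on day 6.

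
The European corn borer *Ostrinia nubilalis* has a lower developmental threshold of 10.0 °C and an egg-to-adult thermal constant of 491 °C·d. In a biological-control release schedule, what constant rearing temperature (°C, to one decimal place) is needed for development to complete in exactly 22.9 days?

Required daily accumulation = 491 / 22.9 = 21.441 DD/day.
T = T_base + 21.441 = 10.0 + 21.441 = 31.441 ≈ 31.4 °C.

31.4 °C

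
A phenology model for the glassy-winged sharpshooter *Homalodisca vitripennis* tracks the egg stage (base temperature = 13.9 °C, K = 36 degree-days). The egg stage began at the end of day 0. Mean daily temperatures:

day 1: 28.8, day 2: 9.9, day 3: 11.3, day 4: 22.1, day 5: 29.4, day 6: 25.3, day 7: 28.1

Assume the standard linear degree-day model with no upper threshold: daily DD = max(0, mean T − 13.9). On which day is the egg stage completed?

day 5

Daily DD above 13.9 °C: 14.9, 0.0, 0.0, 8.2, 15.5, 11.4, 14.2.
Cumulative: 14.9, 14.9, 14.9, 23.1, 38.6, 50.0, 64.2.
The total first reaches 36 DD on day 5.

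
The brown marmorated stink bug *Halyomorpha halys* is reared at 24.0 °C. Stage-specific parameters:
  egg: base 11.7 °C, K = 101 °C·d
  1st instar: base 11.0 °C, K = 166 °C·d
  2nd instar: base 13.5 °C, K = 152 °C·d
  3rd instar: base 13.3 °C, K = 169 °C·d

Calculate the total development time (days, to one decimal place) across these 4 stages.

egg: 101 / (24.0 − 11.7) = 101 / 12.3 = 8.211 d.
1st instar: 166 / (24.0 − 11.0) = 166 / 13.0 = 12.769 d.
2nd instar: 152 / (24.0 − 13.5) = 152 / 10.5 = 14.476 d.
3rd instar: 169 / (24.0 − 13.3) = 169 / 10.7 = 15.794 d.
Sum = 51.251 ≈ 51.3 days.

51.3 days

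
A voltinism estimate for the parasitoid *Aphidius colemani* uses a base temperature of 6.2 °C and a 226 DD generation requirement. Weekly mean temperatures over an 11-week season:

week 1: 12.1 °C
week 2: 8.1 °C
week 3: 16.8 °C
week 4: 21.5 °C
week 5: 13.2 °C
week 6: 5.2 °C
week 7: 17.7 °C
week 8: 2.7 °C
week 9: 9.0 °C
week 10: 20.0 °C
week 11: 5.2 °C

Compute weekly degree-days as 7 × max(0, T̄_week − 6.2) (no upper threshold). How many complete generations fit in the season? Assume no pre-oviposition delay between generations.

Weekly DD (7 × max(0, T̄ − 6.2)): 41.3, 13.3, 74.2, 107.1, 49.0, 0.0, 80.5, 0.0, 19.6, 96.6, 0.0.
Season total = 481.6 DD.
Complete generations = ⌊481.6 / 226⌋ = 2.

2 generations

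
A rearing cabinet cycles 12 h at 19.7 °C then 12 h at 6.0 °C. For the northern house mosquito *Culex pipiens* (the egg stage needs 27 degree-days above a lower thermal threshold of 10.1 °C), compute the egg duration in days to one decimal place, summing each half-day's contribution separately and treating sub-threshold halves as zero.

5.6 days

Day half: max(0, 19.7 − 10.1) × 0.5 = 9.6 × 0.5 = 4.80 DD.
Night half: max(0, 6.0 − 10.1) × 0.5 = 0.0 × 0.5 = 0.00 DD.
Per 24 h: 4.80 DD/day.
Duration = 27 / 4.80 = 5.625 ≈ 5.6 days.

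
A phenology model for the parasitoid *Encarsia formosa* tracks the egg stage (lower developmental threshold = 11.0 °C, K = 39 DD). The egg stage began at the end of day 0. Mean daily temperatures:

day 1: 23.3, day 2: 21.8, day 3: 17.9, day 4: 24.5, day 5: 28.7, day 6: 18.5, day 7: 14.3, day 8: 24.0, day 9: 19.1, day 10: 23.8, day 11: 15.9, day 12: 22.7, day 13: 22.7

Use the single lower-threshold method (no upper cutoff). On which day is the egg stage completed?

day 4

Daily DD above 11.0 °C: 12.3, 10.8, 6.9, 13.5, 17.7, 7.5, 3.3, 13.0, 8.1, 12.8, 4.9, 11.7, 11.7.
Cumulative: 12.3, 23.1, 30.0, 43.5, 61.2, 68.7, 72.0, 85.0, 93.1, 105.9, 110.8, 122.5, 134.2.
The total first reaches 39 DD on day 4.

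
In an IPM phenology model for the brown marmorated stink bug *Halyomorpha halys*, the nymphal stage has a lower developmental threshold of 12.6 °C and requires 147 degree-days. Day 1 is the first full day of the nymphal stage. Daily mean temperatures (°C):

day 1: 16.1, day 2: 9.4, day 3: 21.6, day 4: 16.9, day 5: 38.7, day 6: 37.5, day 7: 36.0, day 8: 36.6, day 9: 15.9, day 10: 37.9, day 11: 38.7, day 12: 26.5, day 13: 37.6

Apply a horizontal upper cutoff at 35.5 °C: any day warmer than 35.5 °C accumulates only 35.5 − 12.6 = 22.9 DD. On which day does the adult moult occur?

day 11

Daily DD above 12.6 °C (capped at 22.9): 3.5, 0.0, 9.0, 4.3, 22.9, 22.9, 22.9, 22.9, 3.3, 22.9, 22.9, 13.9, 22.9.
Cumulative: 3.5, 3.5, 12.5, 16.8, 39.7, 62.6, 85.5, 108.4, 111.7, 134.6, 157.5, 171.4, 194.3.
The total first reaches 147 DD on day 11.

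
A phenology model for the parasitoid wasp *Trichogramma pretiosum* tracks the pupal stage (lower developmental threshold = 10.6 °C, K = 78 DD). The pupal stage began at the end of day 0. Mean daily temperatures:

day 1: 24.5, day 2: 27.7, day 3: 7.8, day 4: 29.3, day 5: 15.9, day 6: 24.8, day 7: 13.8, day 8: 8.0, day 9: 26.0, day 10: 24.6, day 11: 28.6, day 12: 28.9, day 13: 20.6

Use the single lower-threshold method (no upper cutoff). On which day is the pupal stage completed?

day 9

Daily DD above 10.6 °C: 13.9, 17.1, 0.0, 18.7, 5.3, 14.2, 3.2, 0.0, 15.4, 14.0, 18.0, 18.3, 10.0.
Cumulative: 13.9, 31.0, 31.0, 49.7, 55.0, 69.2, 72.4, 72.4, 87.8, 101.8, 119.8, 138.1, 148.1.
The total first reaches 78 DD on day 9.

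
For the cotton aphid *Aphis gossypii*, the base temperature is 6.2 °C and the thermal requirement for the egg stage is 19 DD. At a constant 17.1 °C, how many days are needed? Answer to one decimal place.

1.7 days

Daily accumulation = 17.1 − 6.2 = 10.9 DD/day.
Duration = 19 / 10.9 = 1.743 ≈ 1.7 days.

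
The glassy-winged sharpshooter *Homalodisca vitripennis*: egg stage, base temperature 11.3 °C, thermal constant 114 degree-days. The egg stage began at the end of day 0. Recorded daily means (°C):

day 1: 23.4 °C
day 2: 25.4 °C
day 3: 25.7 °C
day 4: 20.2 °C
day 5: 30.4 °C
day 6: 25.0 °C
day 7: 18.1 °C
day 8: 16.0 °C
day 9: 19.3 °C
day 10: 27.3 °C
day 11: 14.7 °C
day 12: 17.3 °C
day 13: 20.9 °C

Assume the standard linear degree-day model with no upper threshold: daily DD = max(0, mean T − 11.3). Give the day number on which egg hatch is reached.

day 10

Daily DD above 11.3 °C: 12.1, 14.1, 14.4, 8.9, 19.1, 13.7, 6.8, 4.7, 8.0, 16.0, 3.4, 6.0, 9.6.
Cumulative: 12.1, 26.2, 40.6, 49.5, 68.6, 82.3, 89.1, 93.8, 101.8, 117.8, 121.2, 127.2, 136.8.
The total first reaches 114 DD on day 10.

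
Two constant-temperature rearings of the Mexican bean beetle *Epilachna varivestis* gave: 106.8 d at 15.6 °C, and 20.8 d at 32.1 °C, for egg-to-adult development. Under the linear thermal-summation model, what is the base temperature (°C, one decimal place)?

11.6 °C

Equal thermal constants: D₁(T₁ − T_b) = D₂(T₂ − T_b).
106.8·(15.6 − T_b) = 20.8·(32.1 − T_b)
T_b = (106.8·15.6 − 20.8·32.1) / (106.8 − 20.8) = 998.40 / 86.0 = 11.609 °C ≈ 11.6 °C.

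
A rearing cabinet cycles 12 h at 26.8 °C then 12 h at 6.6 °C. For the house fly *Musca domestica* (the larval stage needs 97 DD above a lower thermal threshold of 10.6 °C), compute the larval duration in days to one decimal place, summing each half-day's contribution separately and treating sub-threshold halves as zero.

12.0 days

Day half: max(0, 26.8 − 10.6) × 0.5 = 16.2 × 0.5 = 8.10 DD.
Night half: max(0, 6.6 − 10.6) × 0.5 = 0.0 × 0.5 = 0.00 DD.
Per 24 h: 8.10 DD/day.
Duration = 97 / 8.10 = 11.975 ≈ 12.0 days.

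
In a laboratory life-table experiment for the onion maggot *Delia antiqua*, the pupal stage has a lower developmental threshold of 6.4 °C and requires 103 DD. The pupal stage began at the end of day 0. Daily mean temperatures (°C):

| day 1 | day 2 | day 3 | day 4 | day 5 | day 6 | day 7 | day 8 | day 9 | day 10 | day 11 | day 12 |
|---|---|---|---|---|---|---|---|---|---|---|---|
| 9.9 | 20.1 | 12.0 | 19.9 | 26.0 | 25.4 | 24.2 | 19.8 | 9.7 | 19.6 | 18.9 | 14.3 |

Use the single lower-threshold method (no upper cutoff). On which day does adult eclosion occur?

Daily DD above 6.4 °C: 3.5, 13.7, 5.6, 13.5, 19.6, 19.0, 17.8, 13.4, 3.3, 13.2, 12.5, 7.9.
Cumulative: 3.5, 17.2, 22.8, 36.3, 55.9, 74.9, 92.7, 106.1, 109.4, 122.6, 135.1, 143.0.
The total first reaches 103 DD on day 8.

day 8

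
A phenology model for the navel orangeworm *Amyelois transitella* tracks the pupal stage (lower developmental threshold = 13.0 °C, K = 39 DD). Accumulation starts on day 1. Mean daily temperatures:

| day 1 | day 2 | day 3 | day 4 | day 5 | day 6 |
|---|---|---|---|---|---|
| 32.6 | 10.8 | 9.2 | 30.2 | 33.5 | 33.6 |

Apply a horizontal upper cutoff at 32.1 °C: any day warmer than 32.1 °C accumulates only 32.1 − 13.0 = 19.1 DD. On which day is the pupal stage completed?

day 5

Daily DD above 13.0 °C (capped at 19.1): 19.1, 0.0, 0.0, 17.2, 19.1, 19.1.
Cumulative: 19.1, 19.1, 19.1, 36.3, 55.4, 74.5.
The total first reaches 39 DD on day 5.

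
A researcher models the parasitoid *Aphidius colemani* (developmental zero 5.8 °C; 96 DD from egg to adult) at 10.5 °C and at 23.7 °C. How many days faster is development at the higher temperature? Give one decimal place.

15.1 days

At 10.5 °C: 96 / (10.5 − 5.8) = 96 / 4.7 = 20.426 d.
At 23.7 °C: 96 / (23.7 − 5.8) = 96 / 17.9 = 5.363 d.
Difference = |20.426 − 5.363| = 15.062 ≈ 15.1 days.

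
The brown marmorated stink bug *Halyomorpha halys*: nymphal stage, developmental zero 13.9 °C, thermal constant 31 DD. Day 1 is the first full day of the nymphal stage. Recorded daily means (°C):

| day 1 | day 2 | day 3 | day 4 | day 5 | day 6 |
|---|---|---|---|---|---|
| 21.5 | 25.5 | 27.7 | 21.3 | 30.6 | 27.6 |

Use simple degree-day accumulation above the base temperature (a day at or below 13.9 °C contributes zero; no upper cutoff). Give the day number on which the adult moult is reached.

Daily DD above 13.9 °C: 7.6, 11.6, 13.8, 7.4, 16.7, 13.7.
Cumulative: 7.6, 19.2, 33.0, 40.4, 57.1, 70.8.
The total first reaches 31 DD on day 3.

day 3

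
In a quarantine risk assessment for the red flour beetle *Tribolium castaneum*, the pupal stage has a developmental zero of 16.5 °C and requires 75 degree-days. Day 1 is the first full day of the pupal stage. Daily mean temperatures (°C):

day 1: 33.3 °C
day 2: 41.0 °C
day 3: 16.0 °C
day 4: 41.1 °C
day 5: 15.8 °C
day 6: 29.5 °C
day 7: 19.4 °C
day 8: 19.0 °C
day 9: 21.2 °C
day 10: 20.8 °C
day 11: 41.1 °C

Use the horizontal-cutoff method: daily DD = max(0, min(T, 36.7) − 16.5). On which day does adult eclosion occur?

Daily DD above 16.5 °C (capped at 20.2): 16.8, 20.2, 0.0, 20.2, 0.0, 13.0, 2.9, 2.5, 4.7, 4.3, 20.2.
Cumulative: 16.8, 37.0, 37.0, 57.2, 57.2, 70.2, 73.1, 75.6, 80.3, 84.6, 104.8.
The total first reaches 75 DD on day 8.

day 8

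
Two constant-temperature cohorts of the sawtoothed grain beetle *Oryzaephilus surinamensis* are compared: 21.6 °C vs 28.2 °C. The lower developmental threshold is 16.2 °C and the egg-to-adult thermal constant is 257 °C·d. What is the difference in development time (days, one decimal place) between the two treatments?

26.2 days

At 21.6 °C: 257 / (21.6 − 16.2) = 257 / 5.4 = 47.593 d.
At 28.2 °C: 257 / (28.2 − 16.2) = 257 / 12.0 = 21.417 d.
Difference = |47.593 − 21.417| = 26.176 ≈ 26.2 days.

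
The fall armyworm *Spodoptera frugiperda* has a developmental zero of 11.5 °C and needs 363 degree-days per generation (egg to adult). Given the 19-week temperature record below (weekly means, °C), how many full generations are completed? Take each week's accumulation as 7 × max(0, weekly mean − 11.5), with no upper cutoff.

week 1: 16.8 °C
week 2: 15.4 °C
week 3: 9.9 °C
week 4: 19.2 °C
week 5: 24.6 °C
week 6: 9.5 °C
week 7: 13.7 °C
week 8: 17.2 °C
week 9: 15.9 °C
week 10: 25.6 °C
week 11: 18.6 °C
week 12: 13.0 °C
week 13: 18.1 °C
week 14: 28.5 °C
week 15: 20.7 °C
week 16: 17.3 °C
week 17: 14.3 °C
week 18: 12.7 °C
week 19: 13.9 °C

2 generations

Weekly DD (7 × max(0, T̄ − 11.5)): 37.1, 27.3, 0.0, 53.9, 91.7, 0.0, 15.4, 39.9, 30.8, 98.7, 49.7, 10.5, 46.2, 119.0, 64.4, 40.6, 19.6, 8.4, 16.8.
Season total = 770.0 DD.
Complete generations = ⌊770.0 / 363⌋ = 2.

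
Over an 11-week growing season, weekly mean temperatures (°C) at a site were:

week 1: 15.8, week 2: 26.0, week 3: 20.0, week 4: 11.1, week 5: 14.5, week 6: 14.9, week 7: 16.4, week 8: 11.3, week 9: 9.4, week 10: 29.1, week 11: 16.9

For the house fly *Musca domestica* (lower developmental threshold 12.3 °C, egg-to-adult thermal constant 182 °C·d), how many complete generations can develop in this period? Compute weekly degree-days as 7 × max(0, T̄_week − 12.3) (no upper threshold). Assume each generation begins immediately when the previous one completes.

Weekly DD (7 × max(0, T̄ − 12.3)): 24.5, 95.9, 53.9, 0.0, 15.4, 18.2, 28.7, 0.0, 0.0, 117.6, 32.2.
Season total = 386.4 DD.
Complete generations = ⌊386.4 / 182⌋ = 2.

2 generations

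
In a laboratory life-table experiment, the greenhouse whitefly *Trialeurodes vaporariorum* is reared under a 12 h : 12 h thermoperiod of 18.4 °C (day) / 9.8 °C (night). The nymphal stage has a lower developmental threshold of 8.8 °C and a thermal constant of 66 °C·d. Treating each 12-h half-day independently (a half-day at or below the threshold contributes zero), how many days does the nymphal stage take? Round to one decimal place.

Day half: max(0, 18.4 − 8.8) × 0.5 = 9.6 × 0.5 = 4.80 DD.
Night half: max(0, 9.8 − 8.8) × 0.5 = 1.0 × 0.5 = 0.50 DD.
Per 24 h: 5.30 DD/day.
Duration = 66 / 5.30 = 12.453 ≈ 12.5 days.

12.5 days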